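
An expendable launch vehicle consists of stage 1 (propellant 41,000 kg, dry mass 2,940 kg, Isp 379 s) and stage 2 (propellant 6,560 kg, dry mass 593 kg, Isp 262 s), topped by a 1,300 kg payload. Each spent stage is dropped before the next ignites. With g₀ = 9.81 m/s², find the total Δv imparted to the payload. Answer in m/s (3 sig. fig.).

Δv ≈ 9520 m/s

Ignition mass of stage 1 = 41,000+2,940 + 6,560+593 + 1,300 = 52,393 kg.
Stage 1: m₀ = 52,393 kg, m_f = 52,393 − 41,000 = 11,393 kg; Δv = 379×9.81×ln(4.599) = 3718.0×1.5258 ≈ 5673 m/s.
Stage 2: m₀ = 8,453 kg, m_f = 8,453 − 6,560 = 1,893 kg; Δv = 262×9.81×ln(4.465) = 2570.2×1.4964 ≈ 3846 m/s.
Total Δv = 5673 + 3846 = 9519 m/s.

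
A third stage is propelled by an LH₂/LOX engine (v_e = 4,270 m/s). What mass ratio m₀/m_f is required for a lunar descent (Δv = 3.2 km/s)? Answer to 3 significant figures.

m₀/m_f = exp(Δv / v_e) = exp(3200 / 4270.0) = exp(0.7494) = 2.1158.

mass ratio ≈ 2.12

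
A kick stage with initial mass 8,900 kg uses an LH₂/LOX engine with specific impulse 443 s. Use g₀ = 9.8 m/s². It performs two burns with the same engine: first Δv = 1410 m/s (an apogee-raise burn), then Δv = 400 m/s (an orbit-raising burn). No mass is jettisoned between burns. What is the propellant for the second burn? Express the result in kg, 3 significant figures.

propellant for the second burn ≈ 566 kg

v_e = Isp · g₀ = 443 × 9.8 = 4341.4 m/s.
After the first burn: m = 8900 × exp(−1410/4341.4) = 8900 × 0.72269 = 6,431.94 kg.
After the second burn: m = 6,431.94 × exp(−400/4341.4) = 6,431.94 × 0.91198 = 5,865.8 kg.
Second-burn propellant = 6,431.94 − 5,865.8 = 566.14 kg.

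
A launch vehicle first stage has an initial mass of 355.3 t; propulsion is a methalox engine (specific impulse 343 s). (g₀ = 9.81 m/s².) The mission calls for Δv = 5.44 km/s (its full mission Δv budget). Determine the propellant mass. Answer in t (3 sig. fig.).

propellant mass ≈ 285 t

v_e = Isp · g₀ = 343 × 9.81 = 3364.8 m/s.
Using Δv = v_e ln(m₀/m_f): m₀/m_f = exp(Δv / v_e) = exp(5440 / 3364.8) = exp(1.6167) = 5.0366.
m_f = 355.3 / 5.0366 = 70.5436 t, so propellant = m₀ − m_f = 355.3 − 70.5436 = 284.7564 t.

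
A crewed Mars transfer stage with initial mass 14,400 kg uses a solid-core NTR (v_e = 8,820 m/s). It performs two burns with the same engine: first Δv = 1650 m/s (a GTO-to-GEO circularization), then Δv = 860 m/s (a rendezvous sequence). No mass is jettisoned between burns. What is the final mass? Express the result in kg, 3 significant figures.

final mass ≈ 10800 kg

After the first burn: m = 14400 × exp(−1650/8820.0) = 14400 × 0.82938 = 11,943.1 kg.
After the second burn: m = 11,943.1 × exp(−860/8820.0) = 11,943.1 × 0.90710 = 10,833.6 kg.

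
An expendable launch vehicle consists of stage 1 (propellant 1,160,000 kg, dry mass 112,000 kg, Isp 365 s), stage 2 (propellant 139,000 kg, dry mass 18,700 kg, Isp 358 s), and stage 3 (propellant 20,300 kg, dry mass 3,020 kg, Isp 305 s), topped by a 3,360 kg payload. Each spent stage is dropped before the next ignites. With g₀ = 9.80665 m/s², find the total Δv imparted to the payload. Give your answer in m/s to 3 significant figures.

Δv ≈ 14900 m/s

Ignition mass of stage 1 = 1,160,000+112,000 + 139,000+18,700 + 20,300+3,020 + 3,360 = 1,456,380 kg.
Stage 1: m₀ = 1,456,380 kg, m_f = 1,456,380 − 1,160,000 = 296,380 kg; Δv = 365×9.80665×ln(4.914) = 3579.4×1.5921 ≈ 5699 m/s.
Stage 2: m₀ = 184,380 kg, m_f = 184,380 − 139,000 = 45,380 kg; Δv = 358×9.80665×ln(4.063) = 3510.8×1.4019 ≈ 4922 m/s.
Stage 3: m₀ = 26,680 kg, m_f = 26,680 − 20,300 = 6,380 kg; Δv = 305×9.80665×ln(4.182) = 2991.0×1.4307 ≈ 4279 m/s.
Total Δv = 5699 + 4922 + 4279 = 14900 m/s.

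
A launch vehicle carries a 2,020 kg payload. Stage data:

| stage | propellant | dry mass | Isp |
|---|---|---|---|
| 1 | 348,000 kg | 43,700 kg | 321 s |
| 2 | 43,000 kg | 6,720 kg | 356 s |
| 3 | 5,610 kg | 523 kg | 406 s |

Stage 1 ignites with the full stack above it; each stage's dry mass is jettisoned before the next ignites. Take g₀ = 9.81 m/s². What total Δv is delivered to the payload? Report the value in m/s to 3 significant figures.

Δv ≈ 14100 m/s

Ignition mass of stage 1 = 348,000+43,700 + 43,000+6,720 + 5,610+523 + 2,020 = 449,573 kg.
Stage 1: m₀ = 449,573 kg, m_f = 449,573 − 348,000 = 101,573 kg; Δv = 321×9.81×ln(4.426) = 3149.0×1.4875 ≈ 4684 m/s.
Stage 2: m₀ = 57,873 kg, m_f = 57,873 − 43,000 = 14,873 kg; Δv = 356×9.81×ln(3.891) = 3492.4×1.3587 ≈ 4745 m/s.
Stage 3: m₀ = 8,153 kg, m_f = 8,153 − 5,610 = 2,543 kg; Δv = 406×9.81×ln(3.206) = 3982.9×1.1650 ≈ 4640 m/s.
Total Δv = 4684 + 4745 + 4640 = 14069 m/s.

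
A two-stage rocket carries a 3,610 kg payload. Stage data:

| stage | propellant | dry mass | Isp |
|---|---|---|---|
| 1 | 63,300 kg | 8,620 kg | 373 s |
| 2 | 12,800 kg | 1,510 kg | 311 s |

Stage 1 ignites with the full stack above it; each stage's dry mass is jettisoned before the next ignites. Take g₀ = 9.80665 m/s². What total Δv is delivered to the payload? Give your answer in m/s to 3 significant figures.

Δv ≈ 8280 m/s

Ignition mass of stage 1 = 63,300+8,620 + 12,800+1,510 + 3,610 = 89,840 kg.
Stage 1: m₀ = 89,840 kg, m_f = 89,840 − 63,300 = 26,540 kg; Δv = 373×9.80665×ln(3.385) = 3657.9×1.2194 ≈ 4460 m/s.
Stage 2: m₀ = 17,920 kg, m_f = 17,920 − 12,800 = 5,120 kg; Δv = 311×9.80665×ln(3.5) = 3049.9×1.2528 ≈ 3821 m/s.
Total Δv = 4460 + 3821 = 8281 m/s.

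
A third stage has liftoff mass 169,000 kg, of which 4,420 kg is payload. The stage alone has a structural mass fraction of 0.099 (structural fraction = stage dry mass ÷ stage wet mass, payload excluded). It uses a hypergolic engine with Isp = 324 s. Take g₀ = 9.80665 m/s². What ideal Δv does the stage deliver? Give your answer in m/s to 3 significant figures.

Δv ≈ 6670 m/s

Stage wet mass = m₀ − payload = 169,000 − 4,420 = 164,580 kg.
Stage dry mass = ε × stage wet mass = 0.099 × 164,580 = 16,293.4 kg.
Burnout mass m_f = stage dry + payload = 16,293.4 + 4,420 = 20,713.4 kg.
v_e = Isp · g₀ = 324 × 9.80665 = 3177.4 m/s.
Using Δv = v_e ln(m₀/m_f): Δv = v_e · ln(169,000/20,713.4) = 3177.4 × ln(8.159) = 3177.4 × 2.0991 ≈ 6670 m/s.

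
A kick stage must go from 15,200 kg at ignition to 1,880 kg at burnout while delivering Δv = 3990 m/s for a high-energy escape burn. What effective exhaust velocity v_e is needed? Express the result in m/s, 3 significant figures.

ln(m₀/m_f) = ln(15200/1880) = ln(8.085) = 2.0900.
Using Δv = v_e ln(m₀/m_f): v_e = Δv / ln(m₀/m_f) = 3990 / 2.0900 = 1909.1 m/s.

v_e ≈ 1910 m/s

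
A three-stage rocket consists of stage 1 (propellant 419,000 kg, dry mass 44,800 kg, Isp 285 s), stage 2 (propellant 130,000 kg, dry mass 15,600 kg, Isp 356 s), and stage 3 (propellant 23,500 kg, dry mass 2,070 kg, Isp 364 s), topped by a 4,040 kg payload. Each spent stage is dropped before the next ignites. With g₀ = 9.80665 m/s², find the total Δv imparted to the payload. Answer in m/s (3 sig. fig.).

Δv ≈ 13300 m/s

Ignition mass of stage 1 = 419,000+44,800 + 130,000+15,600 + 23,500+2,070 + 4,040 = 639,010 kg.
Stage 1: m₀ = 639,010 kg, m_f = 639,010 − 419,000 = 220,010 kg; Δv = 285×9.80665×ln(2.904) = 2794.9×1.0662 ≈ 2980 m/s.
Stage 2: m₀ = 175,210 kg, m_f = 175,210 − 130,000 = 45,210 kg; Δv = 356×9.80665×ln(3.875) = 3491.2×1.3547 ≈ 4729 m/s.
Stage 3: m₀ = 29,610 kg, m_f = 29,610 − 23,500 = 6,110 kg; Δv = 364×9.80665×ln(4.846) = 3569.6×1.5782 ≈ 5634 m/s.
Total Δv = 2980 + 4729 + 5634 = 13343 m/s.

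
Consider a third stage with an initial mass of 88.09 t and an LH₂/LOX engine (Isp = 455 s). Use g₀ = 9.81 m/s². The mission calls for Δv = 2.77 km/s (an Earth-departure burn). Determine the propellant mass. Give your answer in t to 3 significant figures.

propellant mass ≈ 40.7 t

v_e = Isp · g₀ = 455 × 9.81 = 4463.6 m/s.
From the ideal rocket equation, m₀/m_f = exp(Δv / v_e) = exp(2770 / 4463.6) = exp(0.6206) = 1.8600.
m_f = 88.09 / 1.8600 = 47.3602 t, so propellant = m₀ − m_f = 88.09 − 47.3602 = 40.7298 t.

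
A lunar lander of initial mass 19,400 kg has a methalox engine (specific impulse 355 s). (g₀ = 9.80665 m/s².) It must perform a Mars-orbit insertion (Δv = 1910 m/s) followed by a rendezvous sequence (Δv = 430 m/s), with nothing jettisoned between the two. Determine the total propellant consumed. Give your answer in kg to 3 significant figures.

total propellant consumed ≈ 9490 kg

v_e = Isp · g₀ = 355 × 9.80665 = 3481.4 m/s.
After the first burn: m = 19400 × exp(−1910/3481.4) = 19400 × 0.57774 = 11,208.2 kg.
After the second burn: m = 11,208.2 × exp(−430/3481.4) = 11,208.2 × 0.88381 = 9,905.92 kg.
Total propellant = m₀ − m_final = 19400 − 9,905.92 = 9,494.08 kg.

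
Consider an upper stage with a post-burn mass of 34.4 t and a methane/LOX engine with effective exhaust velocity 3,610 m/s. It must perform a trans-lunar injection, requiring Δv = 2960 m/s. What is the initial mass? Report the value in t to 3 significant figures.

m₀/m_f = exp(Δv / v_e) = exp(2960 / 3610.0) = exp(0.8199) = 2.2704.
m₀ = m_f × 2.2704 = 34.4 × 2.2704 = 78.1018 t.

initial mass ≈ 78.1 t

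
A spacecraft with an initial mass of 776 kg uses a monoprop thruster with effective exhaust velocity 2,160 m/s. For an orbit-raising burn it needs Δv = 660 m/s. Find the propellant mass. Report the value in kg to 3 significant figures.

Using Δv = v_e ln(m₀/m_f): m₀/m_f = exp(Δv / v_e) = exp(660 / 2160.0) = exp(0.3056) = 1.3574.
m_f = 776 / 1.3574 = 571.681 kg, so propellant = m₀ − m_f = 776 − 571.681 = 204.319 kg.

propellant mass ≈ 204 kg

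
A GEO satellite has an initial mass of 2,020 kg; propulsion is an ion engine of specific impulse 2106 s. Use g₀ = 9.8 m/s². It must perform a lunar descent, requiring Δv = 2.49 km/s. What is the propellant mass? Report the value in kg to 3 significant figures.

propellant mass ≈ 230 kg

v_e = Isp · g₀ = 2106 × 9.8 = 20638.8 m/s.
By the Tsiolkovsky rocket equation, m₀/m_f = exp(Δv / v_e) = exp(2490 / 20638.8) = exp(0.1206) = 1.1282.
m_f = 2,020 / 1.1282 = 1,790.46 kg, so propellant = m₀ − m_f = 2,020 − 1,790.46 = 229.54 kg.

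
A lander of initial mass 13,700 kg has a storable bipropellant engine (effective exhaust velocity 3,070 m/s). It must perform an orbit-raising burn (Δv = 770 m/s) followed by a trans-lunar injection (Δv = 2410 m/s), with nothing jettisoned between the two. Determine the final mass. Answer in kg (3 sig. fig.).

final mass ≈ 4860 kg

After the first burn: m = 13700 × exp(−770/3070.0) = 13700 × 0.77817 = 10,660.9 kg.
After the second burn: m = 10,660.9 × exp(−2410/3070.0) = 10,660.9 × 0.45611 = 4,862.54 kg.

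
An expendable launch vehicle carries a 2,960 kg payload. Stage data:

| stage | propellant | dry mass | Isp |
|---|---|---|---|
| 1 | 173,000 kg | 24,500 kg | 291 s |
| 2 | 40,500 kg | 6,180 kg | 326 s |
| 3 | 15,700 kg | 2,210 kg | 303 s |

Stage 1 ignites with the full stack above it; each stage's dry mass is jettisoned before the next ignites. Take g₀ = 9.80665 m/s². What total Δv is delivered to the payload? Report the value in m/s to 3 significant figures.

Δv ≈ 10100 m/s

Ignition mass of stage 1 = 173,000+24,500 + 40,500+6,180 + 15,700+2,210 + 2,960 = 265,050 kg.
Stage 1: m₀ = 265,050 kg, m_f = 265,050 − 173,000 = 92,050 kg; Δv = 291×9.80665×ln(2.879) = 2853.7×1.0576 ≈ 3018 m/s.
Stage 2: m₀ = 67,550 kg, m_f = 67,550 − 40,500 = 27,050 kg; Δv = 326×9.80665×ln(2.497) = 3197.0×0.9152 ≈ 2926 m/s.
Stage 3: m₀ = 20,870 kg, m_f = 20,870 − 15,700 = 5,170 kg; Δv = 303×9.80665×ln(4.037) = 2971.4×1.3954 ≈ 4146 m/s.
Total Δv = 3018 + 2926 + 4146 = 10090 m/s.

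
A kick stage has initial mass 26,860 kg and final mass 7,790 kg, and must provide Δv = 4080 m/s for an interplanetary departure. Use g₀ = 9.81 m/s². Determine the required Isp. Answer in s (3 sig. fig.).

Isp ≈ 336 s

ln(m₀/m_f) = ln(26860/7790) = ln(3.448) = 1.2378.
Using Δv = v_e ln(m₀/m_f): v_e = Δv / ln(m₀/m_f) = 4080 / 1.2378 = 3296.2 m/s.
Isp = v_e / g₀ = 3296.2 / 9.81 = 336.0 s.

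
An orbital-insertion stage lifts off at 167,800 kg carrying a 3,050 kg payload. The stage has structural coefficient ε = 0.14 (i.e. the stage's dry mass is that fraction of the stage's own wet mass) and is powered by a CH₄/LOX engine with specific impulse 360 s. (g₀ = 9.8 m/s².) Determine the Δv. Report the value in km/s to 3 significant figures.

Δv ≈ 6.56 km/s

Stage wet mass = m₀ − payload = 167,800 − 3,050 = 164,750 kg.
Stage dry mass = ε × stage wet mass = 0.14 × 164,750 = 23,065 kg.
Burnout mass m_f = stage dry + payload = 23,065 + 3,050 = 26,115 kg.
v_e = Isp · g₀ = 360 × 9.8 = 3528.0 m/s.
Using Δv = v_e ln(m₀/m_f): Δv = v_e · ln(167,800/26,115) = 3528.0 × ln(6.425) = 3528.0 × 1.8603 ≈ 6563 m/s.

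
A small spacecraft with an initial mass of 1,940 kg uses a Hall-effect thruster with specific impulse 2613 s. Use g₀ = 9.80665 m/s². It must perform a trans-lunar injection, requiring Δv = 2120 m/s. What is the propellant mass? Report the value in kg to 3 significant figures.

v_e = Isp · g₀ = 2613 × 9.80665 = 25624.8 m/s.
m₀/m_f = exp(Δv / v_e) = exp(2120 / 25624.8) = exp(0.0827) = 1.0863.
m_f = 1,940 / 1.0863 = 1,785.88 kg, so propellant = m₀ − m_f = 1,940 − 1,785.88 = 154.12 kg.

propellant mass ≈ 154 kg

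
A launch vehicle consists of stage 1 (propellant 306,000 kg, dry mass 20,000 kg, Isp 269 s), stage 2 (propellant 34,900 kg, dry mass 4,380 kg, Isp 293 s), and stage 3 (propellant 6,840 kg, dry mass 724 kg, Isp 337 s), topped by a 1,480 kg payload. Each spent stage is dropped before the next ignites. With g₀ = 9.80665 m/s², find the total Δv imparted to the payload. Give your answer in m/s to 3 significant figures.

Δv ≈ 12800 m/s

Ignition mass of stage 1 = 306,000+20,000 + 34,900+4,380 + 6,840+724 + 1,480 = 374,324 kg.
Stage 1: m₀ = 374,324 kg, m_f = 374,324 − 306,000 = 68,324 kg; Δv = 269×9.80665×ln(5.479) = 2638.0×1.7009 ≈ 4487 m/s.
Stage 2: m₀ = 48,324 kg, m_f = 48,324 − 34,900 = 13,424 kg; Δv = 293×9.80665×ln(3.6) = 2873.3×1.2809 ≈ 3680 m/s.
Stage 3: m₀ = 9,044 kg, m_f = 9,044 − 6,840 = 2,204 kg; Δv = 337×9.80665×ln(4.103) = 3304.8×1.4118 ≈ 4666 m/s.
Total Δv = 4487 + 3680 + 4666 = 12833 m/s.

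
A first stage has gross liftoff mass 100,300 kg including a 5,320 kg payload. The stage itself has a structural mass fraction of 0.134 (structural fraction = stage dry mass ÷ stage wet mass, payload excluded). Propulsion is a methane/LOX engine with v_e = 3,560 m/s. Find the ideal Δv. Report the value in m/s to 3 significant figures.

Stage wet mass = m₀ − payload = 100,300 − 5,320 = 94,980 kg.
Stage dry mass = ε × stage wet mass = 0.134 × 94,980 = 12,727.3 kg.
Burnout mass m_f = stage dry + payload = 12,727.3 + 5,320 = 18,047.3 kg.
From the ideal rocket equation, Δv = v_e · ln(100,300/18,047.3) = 3560.0 × ln(5.558) = 3560.0 × 1.7152 ≈ 6106 m/s.

Δv ≈ 6110 m/s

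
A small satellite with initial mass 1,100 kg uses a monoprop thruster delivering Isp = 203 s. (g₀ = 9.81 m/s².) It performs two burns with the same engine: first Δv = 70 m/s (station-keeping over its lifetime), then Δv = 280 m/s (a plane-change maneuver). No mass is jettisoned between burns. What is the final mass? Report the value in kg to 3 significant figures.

final mass ≈ 923 kg

v_e = Isp · g₀ = 203 × 9.81 = 1991.4 m/s.
After the first burn: m = 1100 × exp(−70/1991.4) = 1100 × 0.96546 = 1,062.01 kg.
After the second burn: m = 1,062.01 × exp(−280/1991.4) = 1,062.01 × 0.86883 = 922.706 kg.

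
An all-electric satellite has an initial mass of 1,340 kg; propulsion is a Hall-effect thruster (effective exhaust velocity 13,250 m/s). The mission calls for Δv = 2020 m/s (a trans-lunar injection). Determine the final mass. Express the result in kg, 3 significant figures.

m₀/m_f = exp(Δv / v_e) = exp(2020 / 13250.0) = exp(0.1525) = 1.1647.
m_f = m₀ / 1.1647 = 1,340 / 1.1647 = 1,150.51 kg.

final mass ≈ 1150 kg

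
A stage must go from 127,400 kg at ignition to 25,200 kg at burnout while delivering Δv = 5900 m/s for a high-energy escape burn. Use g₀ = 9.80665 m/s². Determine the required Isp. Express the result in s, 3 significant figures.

Isp ≈ 371 s

ln(m₀/m_f) = ln(127400/25200) = ln(5.056) = 1.6205.
v_e = Δv / ln(m₀/m_f) = 5900 / 1.6205 = 3640.9 m/s.
Isp = v_e / g₀ = 3640.9 / 9.80665 = 371.3 s.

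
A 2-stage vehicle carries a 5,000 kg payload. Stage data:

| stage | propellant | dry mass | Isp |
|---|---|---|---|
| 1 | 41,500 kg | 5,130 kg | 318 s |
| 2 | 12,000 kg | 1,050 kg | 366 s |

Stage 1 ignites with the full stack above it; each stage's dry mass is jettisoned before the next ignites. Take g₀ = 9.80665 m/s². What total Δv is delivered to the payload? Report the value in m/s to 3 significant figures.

Δv ≈ 7120 m/s

Ignition mass of stage 1 = 41,500+5,130 + 12,000+1,050 + 5,000 = 64,680 kg.
Stage 1: m₀ = 64,680 kg, m_f = 64,680 − 41,500 = 23,180 kg; Δv = 318×9.80665×ln(2.79) = 3118.5×1.0262 ≈ 3200 m/s.
Stage 2: m₀ = 18,050 kg, m_f = 18,050 − 12,000 = 6,050 kg; Δv = 366×9.80665×ln(2.983) = 3589.2×1.0931 ≈ 3923 m/s.
Total Δv = 3200 + 3923 = 7123 m/s.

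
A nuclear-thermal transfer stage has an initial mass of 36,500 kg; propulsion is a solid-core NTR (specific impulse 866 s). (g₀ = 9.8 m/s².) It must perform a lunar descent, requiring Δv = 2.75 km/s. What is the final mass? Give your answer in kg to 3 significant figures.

v_e = Isp · g₀ = 866 × 9.8 = 8486.8 m/s.
m₀/m_f = exp(Δv / v_e) = exp(2750 / 8486.8) = exp(0.3240) = 1.3827.
m_f = m₀ / 1.3827 = 36,500 / 1.3827 = 26,397.6 kg.

final mass ≈ 26400 kg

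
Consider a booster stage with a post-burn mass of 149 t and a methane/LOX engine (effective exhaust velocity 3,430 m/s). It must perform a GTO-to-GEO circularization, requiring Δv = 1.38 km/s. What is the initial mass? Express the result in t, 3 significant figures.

initial mass ≈ 223 t

m₀/m_f = exp(Δv / v_e) = exp(1380 / 3430.0) = exp(0.4023) = 1.4953.
m₀ = m_f × 1.4953 = 149 × 1.4953 = 222.8 t.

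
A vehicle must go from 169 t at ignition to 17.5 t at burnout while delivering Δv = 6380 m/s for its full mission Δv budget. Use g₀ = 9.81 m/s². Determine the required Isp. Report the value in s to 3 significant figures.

Isp ≈ 287 s

ln(m₀/m_f) = ln(169000/17500) = ln(9.657) = 2.2677.
Rocket equation: v_e = Δv / ln(m₀/m_f) = 6380 / 2.2677 = 2813.4 m/s.
Isp = v_e / g₀ = 2813.4 / 9.81 = 286.8 s.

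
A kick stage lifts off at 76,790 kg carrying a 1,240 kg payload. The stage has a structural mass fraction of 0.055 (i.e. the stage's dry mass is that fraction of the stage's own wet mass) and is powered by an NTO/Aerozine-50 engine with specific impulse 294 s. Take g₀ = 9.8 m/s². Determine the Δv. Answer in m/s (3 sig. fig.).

Stage wet mass = m₀ − payload = 76,790 − 1,240 = 75,550 kg.
Stage dry mass = ε × stage wet mass = 0.055 × 75,550 = 4,155.25 kg.
Burnout mass m_f = stage dry + payload = 4,155.25 + 1,240 = 5,395.25 kg.
v_e = Isp · g₀ = 294 × 9.8 = 2881.2 m/s.
Rocket equation: Δv = v_e · ln(76,790/5,395.25) = 2881.2 × ln(14.23) = 2881.2 × 2.6556 ≈ 7651 m/s.

Δv ≈ 7650 m/s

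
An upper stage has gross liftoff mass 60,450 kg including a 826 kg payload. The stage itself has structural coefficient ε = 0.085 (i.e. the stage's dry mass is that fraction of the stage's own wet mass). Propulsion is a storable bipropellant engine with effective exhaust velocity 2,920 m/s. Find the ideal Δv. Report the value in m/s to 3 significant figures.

Stage wet mass = m₀ − payload = 60,450 − 826 = 59,624 kg.
Stage dry mass = ε × stage wet mass = 0.085 × 59,624 = 5,068.04 kg.
Burnout mass m_f = stage dry + payload = 5,068.04 + 826 = 5,894.04 kg.
Δv = v_e · ln(60,450/5,894.04) = 2920.0 × ln(10.26) = 2920.0 × 2.3279 ≈ 6797 m/s.

Δv ≈ 6800 m/s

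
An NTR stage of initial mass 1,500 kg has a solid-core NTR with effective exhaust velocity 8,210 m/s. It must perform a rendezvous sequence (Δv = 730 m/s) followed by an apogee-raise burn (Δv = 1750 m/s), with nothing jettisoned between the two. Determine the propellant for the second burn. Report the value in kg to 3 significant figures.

After the first burn: m = 1500 × exp(−730/8210.0) = 1500 × 0.91492 = 1,372.38 kg.
After the second burn: m = 1,372.38 × exp(−1750/8210.0) = 1,372.38 × 0.80803 = 1,108.92 kg.
Second-burn propellant = 1,372.38 − 1,108.92 = 263.46 kg.

propellant for the second burn ≈ 263 kg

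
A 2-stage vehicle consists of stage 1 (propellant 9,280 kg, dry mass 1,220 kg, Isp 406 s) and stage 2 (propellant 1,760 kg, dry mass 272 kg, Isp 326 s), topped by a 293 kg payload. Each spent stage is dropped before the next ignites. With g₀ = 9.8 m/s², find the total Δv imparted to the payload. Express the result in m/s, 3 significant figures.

Δv ≈ 9640 m/s

Ignition mass of stage 1 = 9,280+1,220 + 1,760+272 + 293 = 12,825 kg.
Stage 1: m₀ = 12,825 kg, m_f = 12,825 − 9,280 = 3,545 kg; Δv = 406×9.8×ln(3.618) = 3978.8×1.2859 ≈ 5116 m/s.
Stage 2: m₀ = 2,325 kg, m_f = 2,325 − 1,760 = 565 kg; Δv = 326×9.8×ln(4.115) = 3194.8×1.4146 ≈ 4520 m/s.
Total Δv = 5116 + 4520 = 9636 m/s.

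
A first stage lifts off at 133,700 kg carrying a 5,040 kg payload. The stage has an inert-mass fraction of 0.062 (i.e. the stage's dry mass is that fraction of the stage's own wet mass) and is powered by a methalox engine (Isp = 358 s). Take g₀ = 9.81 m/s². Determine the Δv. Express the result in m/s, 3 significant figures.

Δv ≈ 8180 m/s

Stage wet mass = m₀ − payload = 133,700 − 5,040 = 128,660 kg.
Stage dry mass = ε × stage wet mass = 0.062 × 128,660 = 7,976.92 kg.
Burnout mass m_f = stage dry + payload = 7,976.92 + 5,040 = 13,016.92 kg.
v_e = Isp · g₀ = 358 × 9.81 = 3512.0 m/s.
Using Δv = v_e ln(m₀/m_f): Δv = v_e · ln(133,700/13,016.92) = 3512.0 × ln(10.27) = 3512.0 × 2.3293 ≈ 8181 m/s.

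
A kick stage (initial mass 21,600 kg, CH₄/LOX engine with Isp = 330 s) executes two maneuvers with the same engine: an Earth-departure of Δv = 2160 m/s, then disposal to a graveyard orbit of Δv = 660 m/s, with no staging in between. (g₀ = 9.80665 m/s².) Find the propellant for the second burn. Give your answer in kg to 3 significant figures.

v_e = Isp · g₀ = 330 × 9.80665 = 3236.2 m/s.
After the first burn: m = 21600 × exp(−2160/3236.2) = 21600 × 0.51301 = 11,081 kg.
After the second burn: m = 11,081 × exp(−660/3236.2) = 11,081 × 0.81551 = 9,036.67 kg.
Second-burn propellant = 11,081 − 9,036.67 = 2,044.33 kg.

propellant for the second burn ≈ 2040 kg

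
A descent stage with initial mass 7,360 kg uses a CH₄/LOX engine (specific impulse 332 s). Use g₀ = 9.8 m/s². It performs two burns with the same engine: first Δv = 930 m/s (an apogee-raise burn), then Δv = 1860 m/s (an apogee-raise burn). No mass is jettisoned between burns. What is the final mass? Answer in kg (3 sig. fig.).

final mass ≈ 3120 kg

v_e = Isp · g₀ = 332 × 9.8 = 3253.6 m/s.
After the first burn: m = 7360 × exp(−930/3253.6) = 7360 × 0.75138 = 5,530.16 kg.
After the second burn: m = 5,530.16 × exp(−1860/3253.6) = 5,530.16 × 0.56458 = 3,122.22 kg.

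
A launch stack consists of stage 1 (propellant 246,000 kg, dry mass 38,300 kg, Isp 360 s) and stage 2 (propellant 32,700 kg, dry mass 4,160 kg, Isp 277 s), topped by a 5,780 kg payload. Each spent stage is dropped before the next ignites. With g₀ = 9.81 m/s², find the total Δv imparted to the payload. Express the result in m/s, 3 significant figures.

Δv ≈ 8890 m/s

Ignition mass of stage 1 = 246,000+38,300 + 32,700+4,160 + 5,780 = 326,940 kg.
Stage 1: m₀ = 326,940 kg, m_f = 326,940 − 246,000 = 80,940 kg; Δv = 360×9.81×ln(4.039) = 3531.6×1.3961 ≈ 4930 m/s.
Stage 2: m₀ = 42,640 kg, m_f = 42,640 − 32,700 = 9,940 kg; Δv = 277×9.81×ln(4.29) = 2717.4×1.4562 ≈ 3957 m/s.
Total Δv = 4930 + 3957 = 8887 m/s.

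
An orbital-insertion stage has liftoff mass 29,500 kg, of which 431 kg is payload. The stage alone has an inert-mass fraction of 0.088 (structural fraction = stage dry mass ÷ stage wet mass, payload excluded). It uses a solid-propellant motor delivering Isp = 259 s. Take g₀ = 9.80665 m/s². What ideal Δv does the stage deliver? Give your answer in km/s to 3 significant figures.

Stage wet mass = m₀ − payload = 29,500 − 431 = 29,069 kg.
Stage dry mass = ε × stage wet mass = 0.088 × 29,069 = 2,558.07 kg.
Burnout mass m_f = stage dry + payload = 2,558.07 + 431 = 2,989.07 kg.
v_e = Isp · g₀ = 259 × 9.80665 = 2539.9 m/s.
From the ideal rocket equation, Δv = v_e · ln(29,500/2,989.07) = 2539.9 × ln(9.869) = 2539.9 × 2.2894 ≈ 5815 m/s.

Δv ≈ 5.81 km/s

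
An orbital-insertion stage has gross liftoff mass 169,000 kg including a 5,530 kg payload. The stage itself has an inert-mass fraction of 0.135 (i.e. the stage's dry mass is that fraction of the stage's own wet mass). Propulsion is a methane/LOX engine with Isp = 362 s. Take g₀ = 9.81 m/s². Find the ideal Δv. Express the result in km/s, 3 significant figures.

Stage wet mass = m₀ − payload = 169,000 − 5,530 = 163,470 kg.
Stage dry mass = ε × stage wet mass = 0.135 × 163,470 = 22,068.5 kg.
Burnout mass m_f = stage dry + payload = 22,068.5 + 5,530 = 27,598.5 kg.
v_e = Isp · g₀ = 362 × 9.81 = 3551.2 m/s.
Using Δv = v_e ln(m₀/m_f): Δv = v_e · ln(169,000/27,598.5) = 3551.2 × ln(6.124) = 3551.2 × 1.8121 ≈ 6435 m/s.

Δv ≈ 6.44 km/s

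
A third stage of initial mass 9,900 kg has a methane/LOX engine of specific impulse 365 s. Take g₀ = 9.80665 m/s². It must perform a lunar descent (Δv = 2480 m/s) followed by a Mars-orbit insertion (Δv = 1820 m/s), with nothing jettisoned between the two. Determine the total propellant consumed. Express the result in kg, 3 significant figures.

v_e = Isp · g₀ = 365 × 9.80665 = 3579.4 m/s.
After the first burn: m = 9900 × exp(−2480/3579.4) = 9900 × 0.50015 = 4,951.49 kg.
After the second burn: m = 4,951.49 × exp(−1820/3579.4) = 4,951.49 × 0.60142 = 2,977.93 kg.
Total propellant = m₀ − m_final = 9900 − 2,977.93 = 6,922.07 kg.

total propellant consumed ≈ 6920 kg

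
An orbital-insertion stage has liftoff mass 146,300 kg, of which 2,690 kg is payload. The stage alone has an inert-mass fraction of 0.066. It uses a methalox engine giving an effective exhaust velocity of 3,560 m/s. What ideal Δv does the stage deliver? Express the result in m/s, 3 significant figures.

Stage wet mass = m₀ − payload = 146,300 − 2,690 = 143,610 kg.
Stage dry mass = ε × stage wet mass = 0.066 × 143,610 = 9,478.26 kg.
Burnout mass m_f = stage dry + payload = 9,478.26 + 2,690 = 12,168.26 kg.
Δv = v_e · ln(146,300/12,168.26) = 3560.0 × ln(12.02) = 3560.0 × 2.4868 ≈ 8853 m/s.

Δv ≈ 8850 m/s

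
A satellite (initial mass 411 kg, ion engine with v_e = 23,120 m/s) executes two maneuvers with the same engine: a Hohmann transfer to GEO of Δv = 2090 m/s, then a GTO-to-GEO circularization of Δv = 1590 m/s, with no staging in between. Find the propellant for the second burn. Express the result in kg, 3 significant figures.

propellant for the second burn ≈ 25.0 kg

After the first burn: m = 411 × exp(−2090/23120.0) = 411 × 0.91357 = 375.477 kg.
After the second burn: m = 375.477 × exp(−1590/23120.0) = 375.477 × 0.93354 = 350.523 kg.
Second-burn propellant = 375.477 − 350.523 = 24.954 kg.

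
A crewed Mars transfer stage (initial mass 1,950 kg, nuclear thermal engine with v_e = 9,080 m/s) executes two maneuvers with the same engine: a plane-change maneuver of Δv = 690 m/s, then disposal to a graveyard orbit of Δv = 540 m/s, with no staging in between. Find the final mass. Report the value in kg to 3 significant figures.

final mass ≈ 1700 kg

After the first burn: m = 1950 × exp(−690/9080.0) = 1950 × 0.92682 = 1,807.3 kg.
After the second burn: m = 1,807.3 × exp(−540/9080.0) = 1,807.3 × 0.94226 = 1,702.95 kg.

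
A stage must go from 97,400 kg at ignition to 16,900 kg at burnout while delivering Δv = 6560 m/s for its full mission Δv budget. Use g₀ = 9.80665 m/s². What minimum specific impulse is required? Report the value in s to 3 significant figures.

Isp ≈ 382 s

ln(m₀/m_f) = ln(97400/16900) = ln(5.763) = 1.7515.
From the ideal rocket equation, v_e = Δv / ln(m₀/m_f) = 6560 / 1.7515 = 3745.3 m/s.
Isp = v_e / g₀ = 3745.3 / 9.80665 = 381.9 s.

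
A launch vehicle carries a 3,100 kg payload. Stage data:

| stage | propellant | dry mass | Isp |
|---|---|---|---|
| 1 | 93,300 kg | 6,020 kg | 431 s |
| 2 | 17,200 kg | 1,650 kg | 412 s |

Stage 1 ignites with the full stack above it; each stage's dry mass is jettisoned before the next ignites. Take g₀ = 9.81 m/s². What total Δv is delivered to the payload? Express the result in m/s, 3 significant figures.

Δv ≈ 12400 m/s

Ignition mass of stage 1 = 93,300+6,020 + 17,200+1,650 + 3,100 = 121,270 kg.
Stage 1: m₀ = 121,270 kg, m_f = 121,270 − 93,300 = 27,970 kg; Δv = 431×9.81×ln(4.336) = 4228.1×1.4669 ≈ 6202 m/s.
Stage 2: m₀ = 21,950 kg, m_f = 21,950 − 17,200 = 4,750 kg; Δv = 412×9.81×ln(4.621) = 4041.7×1.5306 ≈ 6186 m/s.
Total Δv = 6202 + 6186 = 12388 m/s.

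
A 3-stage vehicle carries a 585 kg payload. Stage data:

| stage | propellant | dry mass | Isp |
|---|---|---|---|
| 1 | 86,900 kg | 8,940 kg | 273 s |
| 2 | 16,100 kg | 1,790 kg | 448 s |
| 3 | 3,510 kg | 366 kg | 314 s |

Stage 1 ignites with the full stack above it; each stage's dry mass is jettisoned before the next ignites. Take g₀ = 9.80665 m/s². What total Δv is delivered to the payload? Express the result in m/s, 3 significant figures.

Δv ≈ 13900 m/s

Ignition mass of stage 1 = 86,900+8,940 + 16,100+1,790 + 3,510+366 + 585 = 118,191 kg.
Stage 1: m₀ = 118,191 kg, m_f = 118,191 − 86,900 = 31,291 kg; Δv = 273×9.80665×ln(3.777) = 2677.2×1.3290 ≈ 3558 m/s.
Stage 2: m₀ = 22,351 kg, m_f = 22,351 − 16,100 = 6,251 kg; Δv = 448×9.80665×ln(3.576) = 4393.4×1.2741 ≈ 5598 m/s.
Stage 3: m₀ = 4,461 kg, m_f = 4,461 − 3,510 = 951 kg; Δv = 314×9.80665×ln(4.691) = 3079.3×1.5456 ≈ 4759 m/s.
Total Δv = 3558 + 5598 + 4759 = 13915 m/s.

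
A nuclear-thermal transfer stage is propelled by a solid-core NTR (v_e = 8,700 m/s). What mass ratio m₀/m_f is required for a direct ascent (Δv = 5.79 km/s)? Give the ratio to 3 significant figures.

mass ratio ≈ 1.95

m₀/m_f = exp(Δv / v_e) = exp(5790 / 8700.0) = exp(0.6655) = 1.9455.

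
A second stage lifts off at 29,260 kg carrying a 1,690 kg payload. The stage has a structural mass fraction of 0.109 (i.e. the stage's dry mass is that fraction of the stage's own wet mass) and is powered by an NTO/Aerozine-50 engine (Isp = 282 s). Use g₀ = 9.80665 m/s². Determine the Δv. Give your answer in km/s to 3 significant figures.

Stage wet mass = m₀ − payload = 29,260 − 1,690 = 27,570 kg.
Stage dry mass = ε × stage wet mass = 0.109 × 27,570 = 3,005.13 kg.
Burnout mass m_f = stage dry + payload = 3,005.13 + 1,690 = 4,695.13 kg.
v_e = Isp · g₀ = 282 × 9.80665 = 2765.5 m/s.
Rocket equation: Δv = v_e · ln(29,260/4,695.13) = 2765.5 × ln(6.232) = 2765.5 × 1.8297 ≈ 5060 m/s.

Δv ≈ 5.06 km/s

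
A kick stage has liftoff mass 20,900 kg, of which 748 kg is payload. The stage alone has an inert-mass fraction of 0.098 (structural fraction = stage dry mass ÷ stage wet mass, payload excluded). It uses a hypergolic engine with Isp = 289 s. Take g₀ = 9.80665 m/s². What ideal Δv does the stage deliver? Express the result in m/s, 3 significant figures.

Stage wet mass = m₀ − payload = 20,900 − 748 = 20,152 kg.
Stage dry mass = ε × stage wet mass = 0.098 × 20,152 = 1,974.9 kg.
Burnout mass m_f = stage dry + payload = 1,974.9 + 748 = 2,722.9 kg.
v_e = Isp · g₀ = 289 × 9.80665 = 2834.1 m/s.
From the ideal rocket equation, Δv = v_e · ln(20,900/2,722.9) = 2834.1 × ln(7.676) = 2834.1 × 2.0381 ≈ 5776 m/s.

Δv ≈ 5780 m/s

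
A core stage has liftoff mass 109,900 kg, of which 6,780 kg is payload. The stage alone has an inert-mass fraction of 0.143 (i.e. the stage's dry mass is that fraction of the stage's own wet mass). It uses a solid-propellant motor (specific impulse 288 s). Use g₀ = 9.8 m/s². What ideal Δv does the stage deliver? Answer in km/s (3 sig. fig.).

Stage wet mass = m₀ − payload = 109,900 − 6,780 = 103,120 kg.
Stage dry mass = ε × stage wet mass = 0.143 × 103,120 = 14,746.2 kg.
Burnout mass m_f = stage dry + payload = 14,746.2 + 6,780 = 21,526.2 kg.
v_e = Isp · g₀ = 288 × 9.8 = 2822.4 m/s.
Using Δv = v_e ln(m₀/m_f): Δv = v_e · ln(109,900/21,526.2) = 2822.4 × ln(5.105) = 2822.4 × 1.6303 ≈ 4601 m/s.

Δv ≈ 4.60 km/s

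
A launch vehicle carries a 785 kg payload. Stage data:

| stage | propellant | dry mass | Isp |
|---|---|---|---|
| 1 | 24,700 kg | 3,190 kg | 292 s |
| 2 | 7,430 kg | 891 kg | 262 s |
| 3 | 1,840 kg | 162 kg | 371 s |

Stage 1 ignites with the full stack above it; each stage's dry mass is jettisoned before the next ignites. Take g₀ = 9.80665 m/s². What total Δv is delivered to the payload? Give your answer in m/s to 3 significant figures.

Ignition mass of stage 1 = 24,700+3,190 + 7,430+891 + 1,840+162 + 785 = 38,998 kg.
Stage 1: m₀ = 38,998 kg, m_f = 38,998 − 24,700 = 14,298 kg; Δv = 292×9.80665×ln(2.728) = 2863.5×1.0034 ≈ 2873 m/s.
Stage 2: m₀ = 11,108 kg, m_f = 11,108 − 7,430 = 3,678 kg; Δv = 262×9.80665×ln(3.02) = 2569.3×1.1053 ≈ 2840 m/s.
Stage 3: m₀ = 2,787 kg, m_f = 2,787 − 1,840 = 947 kg; Δv = 371×9.80665×ln(2.943) = 3638.3×1.0794 ≈ 3927 m/s.
Total Δv = 2873 + 2840 + 3927 = 9640 m/s.

Δv ≈ 9640 m/s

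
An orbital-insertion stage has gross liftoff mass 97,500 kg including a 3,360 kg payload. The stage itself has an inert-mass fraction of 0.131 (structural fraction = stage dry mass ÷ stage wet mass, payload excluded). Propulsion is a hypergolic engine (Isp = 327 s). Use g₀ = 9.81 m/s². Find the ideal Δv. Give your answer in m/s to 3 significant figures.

Δv ≈ 5860 m/s

Stage wet mass = m₀ − payload = 97,500 − 3,360 = 94,140 kg.
Stage dry mass = ε × stage wet mass = 0.131 × 94,140 = 12,332.3 kg.
Burnout mass m_f = stage dry + payload = 12,332.3 + 3,360 = 15,692.3 kg.
v_e = Isp · g₀ = 327 × 9.81 = 3207.9 m/s.
From the ideal rocket equation, Δv = v_e · ln(97,500/15,692.3) = 3207.9 × ln(6.213) = 3207.9 × 1.8267 ≈ 5860 m/s.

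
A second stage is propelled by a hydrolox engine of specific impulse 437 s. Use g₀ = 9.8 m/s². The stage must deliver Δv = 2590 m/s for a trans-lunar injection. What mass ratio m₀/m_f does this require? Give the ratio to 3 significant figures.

mass ratio ≈ 1.83

v_e = Isp · g₀ = 437 × 9.8 = 4282.6 m/s.
By the Tsiolkovsky rocket equation, m₀/m_f = exp(Δv / v_e) = exp(2590 / 4282.6) = exp(0.6048) = 1.8308.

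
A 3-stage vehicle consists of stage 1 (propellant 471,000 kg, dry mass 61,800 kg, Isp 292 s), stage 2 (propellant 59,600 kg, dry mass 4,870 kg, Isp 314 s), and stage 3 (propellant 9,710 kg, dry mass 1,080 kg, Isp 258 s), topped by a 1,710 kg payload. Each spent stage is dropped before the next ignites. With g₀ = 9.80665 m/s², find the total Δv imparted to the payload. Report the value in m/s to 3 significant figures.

Ignition mass of stage 1 = 471,000+61,800 + 59,600+4,870 + 9,710+1,080 + 1,710 = 609,770 kg.
Stage 1: m₀ = 609,770 kg, m_f = 609,770 − 471,000 = 138,770 kg; Δv = 292×9.80665×ln(4.394) = 2863.5×1.4803 ≈ 4239 m/s.
Stage 2: m₀ = 76,970 kg, m_f = 76,970 − 59,600 = 17,370 kg; Δv = 314×9.80665×ln(4.431) = 3079.3×1.4887 ≈ 4584 m/s.
Stage 3: m₀ = 12,500 kg, m_f = 12,500 − 9,710 = 2,790 kg; Δv = 258×9.80665×ln(4.48) = 2530.1×1.4997 ≈ 3794 m/s.
Total Δv = 4239 + 4584 + 3794 = 12617 m/s.

Δv ≈ 12600 m/s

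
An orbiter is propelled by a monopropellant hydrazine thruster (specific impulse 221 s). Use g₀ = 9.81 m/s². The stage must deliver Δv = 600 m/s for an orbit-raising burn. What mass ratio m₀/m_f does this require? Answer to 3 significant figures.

v_e = Isp · g₀ = 221 × 9.81 = 2168.0 m/s.
m₀/m_f = exp(Δv / v_e) = exp(600 / 2168.0) = exp(0.2768) = 1.3188.

mass ratio ≈ 1.32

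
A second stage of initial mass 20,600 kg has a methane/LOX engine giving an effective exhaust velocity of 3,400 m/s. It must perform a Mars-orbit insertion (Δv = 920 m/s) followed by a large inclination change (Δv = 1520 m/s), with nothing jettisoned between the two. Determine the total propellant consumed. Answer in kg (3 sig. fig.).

total propellant consumed ≈ 10500 kg

After the first burn: m = 20600 × exp(−920/3400.0) = 20600 × 0.76293 = 15,716.4 kg.
After the second burn: m = 15,716.4 × exp(−1520/3400.0) = 15,716.4 × 0.63951 = 10,050.8 kg.
Total propellant = m₀ − m_final = 20600 − 10,050.8 = 10,549.2 kg.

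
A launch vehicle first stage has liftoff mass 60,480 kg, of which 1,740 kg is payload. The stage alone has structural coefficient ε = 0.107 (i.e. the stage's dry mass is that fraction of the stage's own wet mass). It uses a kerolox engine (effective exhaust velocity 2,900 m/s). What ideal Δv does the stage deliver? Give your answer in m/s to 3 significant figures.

Δv ≈ 5860 m/s

Stage wet mass = m₀ − payload = 60,480 − 1,740 = 58,740 kg.
Stage dry mass = ε × stage wet mass = 0.107 × 58,740 = 6,285.18 kg.
Burnout mass m_f = stage dry + payload = 6,285.18 + 1,740 = 8,025.18 kg.
From the ideal rocket equation, Δv = v_e · ln(60,480/8,025.18) = 2900.0 × ln(7.536) = 2900.0 × 2.0197 ≈ 5857 m/s.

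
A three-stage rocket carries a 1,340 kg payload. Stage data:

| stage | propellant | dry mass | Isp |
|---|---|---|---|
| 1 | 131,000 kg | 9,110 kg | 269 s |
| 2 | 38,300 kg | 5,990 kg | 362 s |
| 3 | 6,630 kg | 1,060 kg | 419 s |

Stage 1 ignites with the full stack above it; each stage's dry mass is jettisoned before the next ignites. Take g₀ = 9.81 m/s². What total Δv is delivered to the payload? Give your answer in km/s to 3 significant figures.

Δv ≈ 12.9 km/s

Ignition mass of stage 1 = 131,000+9,110 + 38,300+5,990 + 6,630+1,060 + 1,340 = 193,430 kg.
Stage 1: m₀ = 193,430 kg, m_f = 193,430 − 131,000 = 62,430 kg; Δv = 269×9.81×ln(3.098) = 2638.9×1.1309 ≈ 2984 m/s.
Stage 2: m₀ = 53,320 kg, m_f = 53,320 − 38,300 = 15,020 kg; Δv = 362×9.81×ln(3.55) = 3551.2×1.2669 ≈ 4499 m/s.
Stage 3: m₀ = 9,030 kg, m_f = 9,030 − 6,630 = 2,400 kg; Δv = 419×9.81×ln(3.763) = 4110.4×1.3251 ≈ 5447 m/s.
Total Δv = 2984 + 4499 + 5447 = 12930 m/s.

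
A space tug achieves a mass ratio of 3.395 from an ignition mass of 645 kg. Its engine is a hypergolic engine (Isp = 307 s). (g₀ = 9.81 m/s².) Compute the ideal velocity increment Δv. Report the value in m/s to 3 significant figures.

v_e = Isp · g₀ = 307 × 9.81 = 3011.7 m/s.
Rocket equation: Δv = v_e · ln(3.395) = 3011.7 × 1.2223 ≈ 3681.2 m/s.

Δv ≈ 3680 m/s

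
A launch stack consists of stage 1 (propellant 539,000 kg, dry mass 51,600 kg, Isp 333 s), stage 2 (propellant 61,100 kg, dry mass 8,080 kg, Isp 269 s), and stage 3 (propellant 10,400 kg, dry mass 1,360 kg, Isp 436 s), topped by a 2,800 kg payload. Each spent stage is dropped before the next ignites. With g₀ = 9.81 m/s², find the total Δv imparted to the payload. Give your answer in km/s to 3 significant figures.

Δv ≈ 14.1 km/s

Ignition mass of stage 1 = 539,000+51,600 + 61,100+8,080 + 10,400+1,360 + 2,800 = 674,340 kg.
Stage 1: m₀ = 674,340 kg, m_f = 674,340 − 539,000 = 135,340 kg; Δv = 333×9.81×ln(4.983) = 3266.7×1.6059 ≈ 5246 m/s.
Stage 2: m₀ = 83,740 kg, m_f = 83,740 − 61,100 = 22,640 kg; Δv = 269×9.81×ln(3.699) = 2638.9×1.3080 ≈ 3452 m/s.
Stage 3: m₀ = 14,560 kg, m_f = 14,560 − 10,400 = 4,160 kg; Δv = 436×9.81×ln(3.5) = 4277.2×1.2528 ≈ 5358 m/s.
Total Δv = 5246 + 3452 + 5358 = 14056 m/s.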